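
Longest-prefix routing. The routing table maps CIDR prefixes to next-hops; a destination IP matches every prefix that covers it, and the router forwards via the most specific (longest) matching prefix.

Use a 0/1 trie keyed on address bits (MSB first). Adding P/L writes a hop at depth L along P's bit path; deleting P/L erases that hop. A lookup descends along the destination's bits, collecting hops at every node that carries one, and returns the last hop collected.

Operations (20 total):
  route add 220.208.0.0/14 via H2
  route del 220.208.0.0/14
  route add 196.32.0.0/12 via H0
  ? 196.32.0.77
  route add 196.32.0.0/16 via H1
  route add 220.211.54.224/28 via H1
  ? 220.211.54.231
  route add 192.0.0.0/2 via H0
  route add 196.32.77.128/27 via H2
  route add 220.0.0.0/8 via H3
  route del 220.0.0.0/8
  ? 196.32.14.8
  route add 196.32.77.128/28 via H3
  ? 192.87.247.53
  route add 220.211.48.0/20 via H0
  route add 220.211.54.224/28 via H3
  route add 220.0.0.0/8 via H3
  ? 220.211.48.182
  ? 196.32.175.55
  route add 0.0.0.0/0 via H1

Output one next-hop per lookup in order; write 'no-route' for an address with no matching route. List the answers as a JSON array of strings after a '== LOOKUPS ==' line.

Trace:
  + 220.208.0.0/14 (H2) depth=14
  del 220.208.0.0/14 (clear depth 14)
  + 196.32.0.0/12 (H0) depth=12
  lookup 196.32.0.77: bits 110001000010 walk d0:-→d1:-→d2:-→d3:-→d4:-→d5:-→d6:-→d7:-→d8:-→d9:-→d10:-→d11:-→d12:H0 -> H0
  + 196.32.0.0/16 (H1) depth=16
  + 220.211.54.224/28 (H1) depth=28
  lookup 220.211.54.231: bits 1101110011010011001101101110 walk d0:-→d1:-→d2:-→d3:-→d4:-→d5:-→d6:-→d7:-→d8:-→d9:-→d10:-→d11:-→d12:-→d13:-→d14:-→d15:-→d16:-→d17:-→d18:-→d19:-→d20:-→d21:-→d22:-→d23:-→d24:-→d25:-→d26:-→d27:-→d28:H1 -> H1
  + 192.0.0.0/2 (H0) depth=2
  + 196.32.77.128/27 (H2) depth=27
  + 220.0.0.0/8 (H3) depth=8
  del 220.0.0.0/8 (clear depth 8)
  lookup 196.32.14.8: bits 11000100001000000 walk d0:-→d1:-→d2:H0→d3:-→d4:-→d5:-→d6:-→d7:-→d8:-→d9:-→d10:-→d11:-→d12:H0→d13:-→d14:-→d15:-→d16:H1→d17:- -> H1
  + 196.32.77.128/28 (H3) depth=28
  lookup 192.87.247.53: bits 11000 walk d0:-→d1:-→d2:H0→d3:-→d4:-→d5:- -> H0
  + 220.211.48.0/20 (H0) depth=20
  + 220.211.54.224/28 (H3) depth=28
  + 220.0.0.0/8 (H3) depth=8
  lookup 220.211.48.182: bits 110111001101001100110 walk d0:-→d1:-→d2:H0→d3:-→d4:-→d5:-→d6:-→d7:-→d8:H3→d9:-→d10:-→d11:-→d12:-→d13:-→d14:-→d15:-→d16:-→d17:-→d18:-→d19:-→d20:H0→d21:- -> H0
  lookup 196.32.175.55: bits 1100010000100000 walk d0:-→d1:-→d2:H0→d3:-→d4:-→d5:-→d6:-→d7:-→d8:-→d9:-→d10:-→d11:-→d12:H0→d13:-→d14:-→d15:-→d16:H1 -> H1
  + 0.0.0.0/0 (H1) depth=0

== LOOKUPS ==
["H0","H1","H1","H0","H0","H1"]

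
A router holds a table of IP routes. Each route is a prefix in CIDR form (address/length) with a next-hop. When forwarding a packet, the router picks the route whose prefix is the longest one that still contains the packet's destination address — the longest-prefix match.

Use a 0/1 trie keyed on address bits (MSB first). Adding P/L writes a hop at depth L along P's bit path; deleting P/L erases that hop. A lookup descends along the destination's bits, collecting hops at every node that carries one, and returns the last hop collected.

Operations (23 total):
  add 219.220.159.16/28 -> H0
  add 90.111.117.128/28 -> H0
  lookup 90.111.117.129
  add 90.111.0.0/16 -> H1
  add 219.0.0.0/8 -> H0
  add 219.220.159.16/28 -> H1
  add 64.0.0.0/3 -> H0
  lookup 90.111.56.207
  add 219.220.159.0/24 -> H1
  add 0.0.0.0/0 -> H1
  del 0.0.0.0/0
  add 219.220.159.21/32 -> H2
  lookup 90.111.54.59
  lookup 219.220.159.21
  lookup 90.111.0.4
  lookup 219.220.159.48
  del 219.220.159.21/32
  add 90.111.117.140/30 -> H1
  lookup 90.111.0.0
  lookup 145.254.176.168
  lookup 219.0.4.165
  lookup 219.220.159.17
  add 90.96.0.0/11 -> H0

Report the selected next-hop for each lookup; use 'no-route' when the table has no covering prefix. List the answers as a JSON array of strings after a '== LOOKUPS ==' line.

Apply in order:
  add 219.220.159.16/28 -> H0 at depth 28
  add 90.111.117.128/28 -> H0 at depth 28
  lookup 90.111.117.129: bits 0101101001101111011101011000 walk d0:-→d1:-→d2:-→d3:-→d4:-→d5:-→d6:-→d7:-→d8:-→d9:-→d10:-→d11:-→d12:-→d13:-→d14:-→d15:-→d16:-→d17:-→d18:-→d19:-→d20:-→d21:-→d22:-→d23:-→d24:-→d25:-→d26:-→d27:-→d28:H0 -> H0
  add 90.111.0.0/16 -> H1 at depth 16
  add 219.0.0.0/8 -> H0 at depth 8
  add 219.220.159.16/28 -> H1 at depth 28
  add 64.0.0.0/3 -> H0 at depth 3
  lookup 90.111.56.207: bits 01011010011011110 walk d0:-→d1:-→d2:-→d3:H0→d4:-→d5:-→d6:-→d7:-→d8:-→d9:-→d10:-→d11:-→d12:-→d13:-→d14:-→d15:-→d16:H1→d17:- -> H1
  add 219.220.159.0/24 -> H1 at depth 24
  add 0.0.0.0/0 -> H1 at depth 0
  del 0.0.0.0/0 (clear depth 0)
  add 219.220.159.21/32 -> H2 at depth 32
  lookup 90.111.54.59: bits 01011010011011110 walk d0:-→d1:-→d2:-→d3:H0→d4:-→d5:-→d6:-→d7:-→d8:-→d9:-→d10:-→d11:-→d12:-→d13:-→d14:-→d15:-→d16:H1→d17:- -> H1
  lookup 219.220.159.21: bits 11011011110111001001111100010101 walk d0:-→d1:-→d2:-→d3:-→d4:-→d5:-→d6:-→d7:-→d8:H0→d9:-→d10:-→d11:-→d12:-→d13:-→d14:-→d15:-→d16:-→d17:-→d18:-→d19:-→d20:-→d21:-→d22:-→d23:-→d24:H1→d25:-→d26:-→d27:-→d28:H1→d29:-→d30:-→d31:-→d32:H2 -> H2
  lookup 90.111.0.4: bits 01011010011011110 walk d0:-→d1:-→d2:-→d3:H0→d4:-→d5:-→d6:-→d7:-→d8:-→d9:-→d10:-→d11:-→d12:-→d13:-→d14:-→d15:-→d16:H1→d17:- -> H1
  lookup 219.220.159.48: bits 11011011110111001001111100 walk d0:-→d1:-→d2:-→d3:-→d4:-→d5:-→d6:-→d7:-→d8:H0→d9:-→d10:-→d11:-→d12:-→d13:-→d14:-→d15:-→d16:-→d17:-→d18:-→d19:-→d20:-→d21:-→d22:-→d23:-→d24:H1→d25:-→d26:- -> H1
  del 219.220.159.21/32 (clear depth 32)
  add 90.111.117.140/30 -> H1 at depth 30
  lookup 90.111.0.0: bits 01011010011011110 walk d0:-→d1:-→d2:-→d3:H0→d4:-→d5:-→d6:-→d7:-→d8:-→d9:-→d10:-→d11:-→d12:-→d13:-→d14:-→d15:-→d16:H1→d17:- -> H1
  lookup 145.254.176.168: bits 1 walk d0:-→d1:- -> no-route
  lookup 219.0.4.165: bits 11011011 walk d0:-→d1:-→d2:-→d3:-→d4:-→d5:-→d6:-→d7:-→d8:H0 -> H0
  lookup 219.220.159.17: bits 11011011110111001001111100010 walk d0:-→d1:-→d2:-→d3:-→d4:-→d5:-→d6:-→d7:-→d8:H0→d9:-→d10:-→d11:-→d12:-→d13:-→d14:-→d15:-→d16:-→d17:-→d18:-→d19:-→d20:-→d21:-→d22:-→d23:-→d24:H1→d25:-→d26:-→d27:-→d28:H1→d29:- -> H1
  add 90.96.0.0/11 -> H0 at depth 11

== LOOKUPS ==
["H0","H1","H1","H2","H1","H1","H1","no-route","H0","H1"]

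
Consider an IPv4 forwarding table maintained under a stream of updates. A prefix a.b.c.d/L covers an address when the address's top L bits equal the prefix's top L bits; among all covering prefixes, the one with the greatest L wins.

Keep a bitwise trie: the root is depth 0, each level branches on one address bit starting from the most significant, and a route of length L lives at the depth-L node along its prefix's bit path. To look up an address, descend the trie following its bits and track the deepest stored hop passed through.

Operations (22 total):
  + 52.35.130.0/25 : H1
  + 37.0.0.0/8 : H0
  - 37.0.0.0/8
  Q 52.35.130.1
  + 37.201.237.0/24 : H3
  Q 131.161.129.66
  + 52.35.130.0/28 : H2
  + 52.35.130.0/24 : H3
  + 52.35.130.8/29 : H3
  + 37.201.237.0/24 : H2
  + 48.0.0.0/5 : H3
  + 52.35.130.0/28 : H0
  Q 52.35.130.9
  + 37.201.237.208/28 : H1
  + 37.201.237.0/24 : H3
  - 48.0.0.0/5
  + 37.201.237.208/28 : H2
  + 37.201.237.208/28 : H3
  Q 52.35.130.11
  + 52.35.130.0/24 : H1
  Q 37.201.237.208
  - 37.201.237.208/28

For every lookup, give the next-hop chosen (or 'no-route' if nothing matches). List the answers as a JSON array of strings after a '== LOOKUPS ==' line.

Process each operation:
  add 52.35.130.0/25 -> H1 at depth 25
  add 37.0.0.0/8 -> H0 at depth 8
  - 37.0.0.0/8 clear@8
  ? 52.35.130.1  path d0:-→d1:-→d2:-→d3:-→d4:-→d5:-→d6:-→d7:-→d8:-→d9:-→d10:-→d11:-→d12:-→d13:-→d14:-→d15:-→d16:-→d17:-→d18:-→d19:-→d20:-→d21:-→d22:-→d23:-→d24:-→d25:H1  best=H1
  add 37.201.237.0/24 -> H3 at depth 24
  ? 131.161.129.66  path d0:-  best=no-route
  add 52.35.130.0/28 -> H2 at depth 28
  add 52.35.130.0/24 -> H3 at depth 24
  add 52.35.130.8/29 -> H3 at depth 29
  add 37.201.237.0/24 -> H2 at depth 24
  add 48.0.0.0/5 -> H3 at depth 5
  add 52.35.130.0/28 -> H0 at depth 28
  ? 52.35.130.9  path d0:-→d1:-→d2:-→d3:-→d4:-→d5:H3→d6:-→d7:-→d8:-→d9:-→d10:-→d11:-→d12:-→d13:-→d14:-→d15:-→d16:-→d17:-→d18:-→d19:-→d20:-→d21:-→d22:-→d23:-→d24:H3→d25:H1→d26:-→d27:-→d28:H0→d29:H3  best=H3
  add 37.201.237.208/28 -> H1 at depth 28
  add 37.201.237.0/24 -> H3 at depth 24
  - 48.0.0.0/5 clear@5
  add 37.201.237.208/28 -> H2 at depth 28
  add 37.201.237.208/28 -> H3 at depth 28
  ? 52.35.130.11  path d0:-→d1:-→d2:-→d3:-→d4:-→d5:-→d6:-→d7:-→d8:-→d9:-→d10:-→d11:-→d12:-→d13:-→d14:-→d15:-→d16:-→d17:-→d18:-→d19:-→d20:-→d21:-→d22:-→d23:-→d24:H3→d25:H1→d26:-→d27:-→d28:H0→d29:H3  best=H3
  add 52.35.130.0/24 -> H1 at depth 24
  ? 37.201.237.208  path d0:-→d1:-→d2:-→d3:-→d4:-→d5:-→d6:-→d7:-→d8:-→d9:-→d10:-→d11:-→d12:-→d13:-→d14:-→d15:-→d16:-→d17:-→d18:-→d19:-→d20:-→d21:-→d22:-→d23:-→d24:H3→d25:-→d26:-→d27:-→d28:H3  best=H3
  - 37.201.237.208/28 clear@28

== LOOKUPS ==
["H1","no-route","H3","H3","H3"]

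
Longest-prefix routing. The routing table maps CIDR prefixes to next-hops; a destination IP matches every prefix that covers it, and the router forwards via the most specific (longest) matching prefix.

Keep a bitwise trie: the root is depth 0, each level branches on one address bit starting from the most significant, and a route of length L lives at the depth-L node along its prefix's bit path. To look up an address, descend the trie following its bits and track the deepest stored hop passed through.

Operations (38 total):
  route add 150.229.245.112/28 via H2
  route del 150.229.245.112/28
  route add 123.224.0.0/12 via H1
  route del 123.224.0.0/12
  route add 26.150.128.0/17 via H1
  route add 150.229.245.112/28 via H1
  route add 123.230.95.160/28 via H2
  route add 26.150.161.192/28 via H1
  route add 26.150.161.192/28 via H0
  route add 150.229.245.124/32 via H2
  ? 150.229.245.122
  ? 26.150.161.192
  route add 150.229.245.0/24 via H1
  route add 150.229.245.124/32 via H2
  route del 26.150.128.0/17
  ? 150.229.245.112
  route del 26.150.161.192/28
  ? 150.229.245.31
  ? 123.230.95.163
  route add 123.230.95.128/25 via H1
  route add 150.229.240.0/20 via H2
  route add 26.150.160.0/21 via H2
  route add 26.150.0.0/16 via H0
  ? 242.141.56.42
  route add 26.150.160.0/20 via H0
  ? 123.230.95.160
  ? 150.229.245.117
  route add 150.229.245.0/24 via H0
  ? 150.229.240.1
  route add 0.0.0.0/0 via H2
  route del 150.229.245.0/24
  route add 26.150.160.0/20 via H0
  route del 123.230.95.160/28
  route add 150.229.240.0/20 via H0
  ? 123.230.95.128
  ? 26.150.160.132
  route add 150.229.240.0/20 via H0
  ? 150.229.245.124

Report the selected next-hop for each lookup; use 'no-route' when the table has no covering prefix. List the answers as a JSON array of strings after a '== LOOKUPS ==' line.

Apply in order:
  + 150.229.245.112/28 (H2) depth=28
  del 150.229.245.112/28 (clear depth 28)
  + 123.224.0.0/12 (H1) depth=12
  del 123.224.0.0/12 (clear depth 12)
  + 26.150.128.0/17 (H1) depth=17
  + 150.229.245.112/28 (H1) depth=28
  + 123.230.95.160/28 (H2) depth=28
  + 26.150.161.192/28 (H1) depth=28
  + 26.150.161.192/28 (H0) depth=28
  + 150.229.245.124/32 (H2) depth=32
  lookup 150.229.245.122: bits 10010110111001011111010101111 walk d0:-→d1:-→d2:-→d3:-→d4:-→d5:-→d6:-→d7:-→d8:-→d9:-→d10:-→d11:-→d12:-→d13:-→d14:-→d15:-→d16:-→d17:-→d18:-→d19:-→d20:-→d21:-→d22:-→d23:-→d24:-→d25:-→d26:-→d27:-→d28:H1→d29:- -> H1
  lookup 26.150.161.192: bits 0001101010010110101000011100 walk d0:-→d1:-→d2:-→d3:-→d4:-→d5:-→d6:-→d7:-→d8:-→d9:-→d10:-→d11:-→d12:-→d13:-→d14:-→d15:-→d16:-→d17:H1→d18:-→d19:-→d20:-→d21:-→d22:-→d23:-→d24:-→d25:-→d26:-→d27:-→d28:H0 -> H0
  + 150.229.245.0/24 (H1) depth=24
  + 150.229.245.124/32 (H2) depth=32
  del 26.150.128.0/17 (clear depth 17)
  lookup 150.229.245.112: bits 1001011011100101111101010111 walk d0:-→d1:-→d2:-→d3:-→d4:-→d5:-→d6:-→d7:-→d8:-→d9:-→d10:-→d11:-→d12:-→d13:-→d14:-→d15:-→d16:-→d17:-→d18:-→d19:-→d20:-→d21:-→d22:-→d23:-→d24:H1→d25:-→d26:-→d27:-→d28:H1 -> H1
  del 26.150.161.192/28 (clear depth 28)
  lookup 150.229.245.31: bits 1001011011100101111101010 walk d0:-→d1:-→d2:-→d3:-→d4:-→d5:-→d6:-→d7:-→d8:-→d9:-→d10:-→d11:-→d12:-→d13:-→d14:-→d15:-→d16:-→d17:-→d18:-→d19:-→d20:-→d21:-→d22:-→d23:-→d24:H1→d25:- -> H1
  lookup 123.230.95.163: bits 0111101111100110010111111010 walk d0:-→d1:-→d2:-→d3:-→d4:-→d5:-→d6:-→d7:-→d8:-→d9:-→d10:-→d11:-→d12:-→d13:-→d14:-→d15:-→d16:-→d17:-→d18:-→d19:-→d20:-→d21:-→d22:-→d23:-→d24:-→d25:-→d26:-→d27:-→d28:H2 -> H2
  + 123.230.95.128/25 (H1) depth=25
  + 150.229.240.0/20 (H2) depth=20
  + 26.150.160.0/21 (H2) depth=21
  + 26.150.0.0/16 (H0) depth=16
  lookup 242.141.56.42: bits 1 walk d0:-→d1:- -> no-route
  + 26.150.160.0/20 (H0) depth=20
  lookup 123.230.95.160: bits 0111101111100110010111111010 walk d0:-→d1:-→d2:-→d3:-→d4:-→d5:-→d6:-→d7:-→d8:-→d9:-→d10:-→d11:-→d12:-→d13:-→d14:-→d15:-→d16:-→d17:-→d18:-→d19:-→d20:-→d21:-→d22:-→d23:-→d24:-→d25:H1→d26:-→d27:-→d28:H2 -> H2
  lookup 150.229.245.117: bits 1001011011100101111101010111 walk d0:-→d1:-→d2:-→d3:-→d4:-→d5:-→d6:-→d7:-→d8:-→d9:-→d10:-→d11:-→d12:-→d13:-→d14:-→d15:-→d16:-→d17:-→d18:-→d19:-→d20:H2→d21:-→d22:-→d23:-→d24:H1→d25:-→d26:-→d27:-→d28:H1 -> H1
  + 150.229.245.0/24 (H0) depth=24
  lookup 150.229.240.1: bits 100101101110010111110 walk d0:-→d1:-→d2:-→d3:-→d4:-→d5:-→d6:-→d7:-→d8:-→d9:-→d10:-→d11:-→d12:-→d13:-→d14:-→d15:-→d16:-→d17:-→d18:-→d19:-→d20:H2→d21:- -> H2
  + 0.0.0.0/0 (H2) depth=0
  del 150.229.245.0/24 (clear depth 24)
  + 26.150.160.0/20 (H0) depth=20
  del 123.230.95.160/28 (clear depth 28)
  + 150.229.240.0/20 (H0) depth=20
  lookup 123.230.95.128: bits 01111011111001100101111110 walk d0:H2→d1:-→d2:-→d3:-→d4:-→d5:-→d6:-→d7:-→d8:-→d9:-→d10:-→d11:-→d12:-→d13:-→d14:-→d15:-→d16:-→d17:-→d18:-→d19:-→d20:-→d21:-→d22:-→d23:-→d24:-→d25:H1→d26:- -> H1
  lookup 26.150.160.132: bits 00011010100101101010000 walk d0:H2→d1:-→d2:-→d3:-→d4:-→d5:-→d6:-→d7:-→d8:-→d9:-→d10:-→d11:-→d12:-→d13:-→d14:-→d15:-→d16:H0→d17:-→d18:-→d19:-→d20:H0→d21:H2→d22:-→d23:- -> H2
  + 150.229.240.0/20 (H0) depth=20
  lookup 150.229.245.124: bits 10010110111001011111010101111100 walk d0:H2→d1:-→d2:-→d3:-→d4:-→d5:-→d6:-→d7:-→d8:-→d9:-→d10:-→d11:-→d12:-→d13:-→d14:-→d15:-→d16:-→d17:-→d18:-→d19:-→d20:H0→d21:-→d22:-→d23:-→d24:-→d25:-→d26:-→d27:-→d28:H1→d29:-→d30:-→d31:-→d32:H2 -> H2

== LOOKUPS ==
["H1","H0","H1","H1","H2","no-route","H2","H1","H2","H1","H2","H2"]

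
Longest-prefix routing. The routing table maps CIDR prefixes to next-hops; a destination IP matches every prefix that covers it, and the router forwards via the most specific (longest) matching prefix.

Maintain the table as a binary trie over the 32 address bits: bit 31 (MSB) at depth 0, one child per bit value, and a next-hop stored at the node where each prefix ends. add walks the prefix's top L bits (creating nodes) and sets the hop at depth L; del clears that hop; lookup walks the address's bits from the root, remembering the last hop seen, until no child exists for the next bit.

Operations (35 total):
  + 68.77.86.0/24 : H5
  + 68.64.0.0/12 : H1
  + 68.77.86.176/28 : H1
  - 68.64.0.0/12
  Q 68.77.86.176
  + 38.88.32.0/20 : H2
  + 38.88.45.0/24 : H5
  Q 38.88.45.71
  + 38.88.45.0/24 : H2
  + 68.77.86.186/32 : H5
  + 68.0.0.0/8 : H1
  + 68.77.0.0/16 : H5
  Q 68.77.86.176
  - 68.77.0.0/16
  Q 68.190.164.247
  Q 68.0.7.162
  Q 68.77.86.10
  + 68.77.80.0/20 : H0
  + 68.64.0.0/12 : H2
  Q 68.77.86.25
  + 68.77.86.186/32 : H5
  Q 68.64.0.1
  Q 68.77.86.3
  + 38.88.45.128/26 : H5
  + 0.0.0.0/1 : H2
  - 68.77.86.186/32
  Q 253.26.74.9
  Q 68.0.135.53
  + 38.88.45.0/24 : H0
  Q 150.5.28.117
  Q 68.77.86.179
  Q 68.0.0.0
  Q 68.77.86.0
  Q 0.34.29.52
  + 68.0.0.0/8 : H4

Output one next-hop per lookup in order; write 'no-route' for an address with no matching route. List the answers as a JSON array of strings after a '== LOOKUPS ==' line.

Apply in order:
  + 68.77.86.0/24 (H5) depth=24
  + 68.64.0.0/12 (H1) depth=12
  + 68.77.86.176/28 (H1) depth=28
  - 68.64.0.0/12 clear@12
  lookup 68.77.86.176: bits 0100010001001101010101101011 walk d0:-→d1:-→d2:-→d3:-→d4:-→d5:-→d6:-→d7:-→d8:-→d9:-→d10:-→d11:-→d12:-→d13:-→d14:-→d15:-→d16:-→d17:-→d18:-→d19:-→d20:-→d21:-→d22:-→d23:-→d24:H5→d25:-→d26:-→d27:-→d28:H1 -> H1
  + 38.88.32.0/20 (H2) depth=20
  + 38.88.45.0/24 (H5) depth=24
  lookup 38.88.45.71: bits 001001100101100000101101 walk d0:-→d1:-→d2:-→d3:-→d4:-→d5:-→d6:-→d7:-→d8:-→d9:-→d10:-→d11:-→d12:-→d13:-→d14:-→d15:-→d16:-→d17:-→d18:-→d19:-→d20:H2→d21:-→d22:-→d23:-→d24:H5 -> H5
  + 38.88.45.0/24 (H2) depth=24
  + 68.77.86.186/32 (H5) depth=32
  + 68.0.0.0/8 (H1) depth=8
  + 68.77.0.0/16 (H5) depth=16
  lookup 68.77.86.176: bits 0100010001001101010101101011 walk d0:-→d1:-→d2:-→d3:-→d4:-→d5:-→d6:-→d7:-→d8:H1→d9:-→d10:-→d11:-→d12:-→d13:-→d14:-→d15:-→d16:H5→d17:-→d18:-→d19:-→d20:-→d21:-→d22:-→d23:-→d24:H5→d25:-→d26:-→d27:-→d28:H1 -> H1
  - 68.77.0.0/16 clear@16
  lookup 68.190.164.247: bits 01000100 walk d0:-→d1:-→d2:-→d3:-→d4:-→d5:-→d6:-→d7:-→d8:H1 -> H1
  lookup 68.0.7.162: bits 010001000 walk d0:-→d1:-→d2:-→d3:-→d4:-→d5:-→d6:-→d7:-→d8:H1→d9:- -> H1
  lookup 68.77.86.10: bits 010001000100110101010110 walk d0:-→d1:-→d2:-→d3:-→d4:-→d5:-→d6:-→d7:-→d8:H1→d9:-→d10:-→d11:-→d12:-→d13:-→d14:-→d15:-→d16:-→d17:-→d18:-→d19:-→d20:-→d21:-→d22:-→d23:-→d24:H5 -> H5
  + 68.77.80.0/20 (H0) depth=20
  + 68.64.0.0/12 (H2) depth=12
  lookup 68.77.86.25: bits 010001000100110101010110 walk d0:-→d1:-→d2:-→d3:-→d4:-→d5:-→d6:-→d7:-→d8:H1→d9:-→d10:-→d11:-→d12:H2→d13:-→d14:-→d15:-→d16:-→d17:-→d18:-→d19:-→d20:H0→d21:-→d22:-→d23:-→d24:H5 -> H5
  + 68.77.86.186/32 (H5) depth=32
  lookup 68.64.0.1: bits 010001000100 walk d0:-→d1:-→d2:-→d3:-→d4:-→d5:-→d6:-→d7:-→d8:H1→d9:-→d10:-→d11:-→d12:H2 -> H2
  lookup 68.77.86.3: bits 010001000100110101010110 walk d0:-→d1:-→d2:-→d3:-→d4:-→d5:-→d6:-→d7:-→d8:H1→d9:-→d10:-→d11:-→d12:H2→d13:-→d14:-→d15:-→d16:-→d17:-→d18:-→d19:-→d20:H0→d21:-→d22:-→d23:-→d24:H5 -> H5
  + 38.88.45.128/26 (H5) depth=26
  + 0.0.0.0/1 (H2) depth=1
  - 68.77.86.186/32 clear@32
  lookup 253.26.74.9: bits ε walk d0:- -> no-route
  lookup 68.0.135.53: bits 010001000 walk d0:-→d1:H2→d2:-→d3:-→d4:-→d5:-→d6:-→d7:-→d8:H1→d9:- -> H1
  + 38.88.45.0/24 (H0) depth=24
  lookup 150.5.28.117: bits ε walk d0:- -> no-route
  lookup 68.77.86.179: bits 0100010001001101010101101011 walk d0:-→d1:H2→d2:-→d3:-→d4:-→d5:-→d6:-→d7:-→d8:H1→d9:-→d10:-→d11:-→d12:H2→d13:-→d14:-→d15:-→d16:-→d17:-→d18:-→d19:-→d20:H0→d21:-→d22:-→d23:-→d24:H5→d25:-→d26:-→d27:-→d28:H1 -> H1
  lookup 68.0.0.0: bits 010001000 walk d0:-→d1:H2→d2:-→d3:-→d4:-→d5:-→d6:-→d7:-→d8:H1→d9:- -> H1
  lookup 68.77.86.0: bits 010001000100110101010110 walk d0:-→d1:H2→d2:-→d3:-→d4:-→d5:-→d6:-→d7:-→d8:H1→d9:-→d10:-→d11:-→d12:H2→d13:-→d14:-→d15:-→d16:-→d17:-→d18:-→d19:-→d20:H0→d21:-→d22:-→d23:-→d24:H5 -> H5
  lookup 0.34.29.52: bits 00 walk d0:-→d1:H2→d2:- -> H2
  + 68.0.0.0/8 (H4) depth=8

== LOOKUPS ==
["H1","H5","H1","H1","H1","H5","H5","H2","H5","no-route","H1","no-route","H1","H1","H5","H2"]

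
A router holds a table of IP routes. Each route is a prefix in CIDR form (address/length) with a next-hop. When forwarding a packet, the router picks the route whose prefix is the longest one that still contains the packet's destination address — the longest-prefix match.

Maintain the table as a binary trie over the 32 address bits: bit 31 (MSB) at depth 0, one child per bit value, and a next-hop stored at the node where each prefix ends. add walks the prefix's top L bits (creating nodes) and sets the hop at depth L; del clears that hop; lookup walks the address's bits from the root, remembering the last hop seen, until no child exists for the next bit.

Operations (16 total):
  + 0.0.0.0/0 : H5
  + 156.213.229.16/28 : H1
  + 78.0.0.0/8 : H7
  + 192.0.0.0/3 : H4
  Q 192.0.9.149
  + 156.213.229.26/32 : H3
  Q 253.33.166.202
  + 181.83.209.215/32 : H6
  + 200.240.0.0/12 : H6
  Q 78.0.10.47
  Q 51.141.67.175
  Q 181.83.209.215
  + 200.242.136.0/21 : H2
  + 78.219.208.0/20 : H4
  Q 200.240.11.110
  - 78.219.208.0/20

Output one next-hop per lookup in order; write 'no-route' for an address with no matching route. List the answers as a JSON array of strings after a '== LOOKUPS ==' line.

Apply in order:
  + 0.0.0.0/0 (H5) depth=0
  + 156.213.229.16/28 (H1) depth=28
  + 78.0.0.0/8 (H7) depth=8
  + 192.0.0.0/3 (H4) depth=3
  Q 192.0.9.149: descend 110 ; hops seen [H5,H4] ; pick H4
  + 156.213.229.26/32 (H3) depth=32
  Q 253.33.166.202: descend 11 ; hops seen [H5] ; pick H5
  + 181.83.209.215/32 (H6) depth=32
  + 200.240.0.0/12 (H6) depth=12
  Q 78.0.10.47: descend 01001110 ; hops seen [H5,H7] ; pick H7
  Q 51.141.67.175: descend 0 ; hops seen [H5] ; pick H5
  Q 181.83.209.215: descend 10110101010100111101000111010111 ; hops seen [H5,H6] ; pick H6
  + 200.242.136.0/21 (H2) depth=21
  + 78.219.208.0/20 (H4) depth=20
  Q 200.240.11.110: descend 11001000111100 ; hops seen [H5,H4,H6] ; pick H6
  del 78.219.208.0/20 (clear depth 20)

== LOOKUPS ==
["H4","H5","H7","H5","H6","H6"]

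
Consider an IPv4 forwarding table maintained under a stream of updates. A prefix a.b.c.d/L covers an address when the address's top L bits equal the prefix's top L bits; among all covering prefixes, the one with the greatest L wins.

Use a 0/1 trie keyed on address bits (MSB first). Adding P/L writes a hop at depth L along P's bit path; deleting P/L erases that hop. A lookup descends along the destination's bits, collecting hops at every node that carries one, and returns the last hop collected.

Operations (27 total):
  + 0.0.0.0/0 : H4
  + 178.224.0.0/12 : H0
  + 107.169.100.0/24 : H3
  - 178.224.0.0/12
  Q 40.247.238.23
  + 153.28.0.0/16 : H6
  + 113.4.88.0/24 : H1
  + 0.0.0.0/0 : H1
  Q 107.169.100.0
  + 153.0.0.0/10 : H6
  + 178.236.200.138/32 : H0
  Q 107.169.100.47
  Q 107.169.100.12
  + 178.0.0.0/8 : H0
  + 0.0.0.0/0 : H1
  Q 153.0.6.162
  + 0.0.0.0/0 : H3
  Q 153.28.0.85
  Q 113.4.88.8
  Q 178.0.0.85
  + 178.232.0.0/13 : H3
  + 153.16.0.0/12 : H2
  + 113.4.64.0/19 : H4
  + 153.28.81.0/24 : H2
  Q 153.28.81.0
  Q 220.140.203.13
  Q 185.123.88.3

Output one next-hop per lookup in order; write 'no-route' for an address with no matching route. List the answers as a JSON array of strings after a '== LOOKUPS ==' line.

Apply in order:
  add 0.0.0.0/0 -> H4 at depth 0
  add 178.224.0.0/12 -> H0 at depth 12
  add 107.169.100.0/24 -> H3 at depth 24
  - 178.224.0.0/12 clear@12
  ? 40.247.238.23  path d0:H4→d1:-  best=H4
  add 153.28.0.0/16 -> H6 at depth 16
  add 113.4.88.0/24 -> H1 at depth 24
  add 0.0.0.0/0 -> H1 at depth 0
  ? 107.169.100.0  path d0:H1→d1:-→d2:-→d3:-→d4:-→d5:-→d6:-→d7:-→d8:-→d9:-→d10:-→d11:-→d12:-→d13:-→d14:-→d15:-→d16:-→d17:-→d18:-→d19:-→d20:-→d21:-→d22:-→d23:-→d24:H3  best=H3
  add 153.0.0.0/10 -> H6 at depth 10
  add 178.236.200.138/32 -> H0 at depth 32
  ? 107.169.100.47  path d0:H1→d1:-→d2:-→d3:-→d4:-→d5:-→d6:-→d7:-→d8:-→d9:-→d10:-→d11:-→d12:-→d13:-→d14:-→d15:-→d16:-→d17:-→d18:-→d19:-→d20:-→d21:-→d22:-→d23:-→d24:H3  best=H3
  ? 107.169.100.12  path d0:H1→d1:-→d2:-→d3:-→d4:-→d5:-→d6:-→d7:-→d8:-→d9:-→d10:-→d11:-→d12:-→d13:-→d14:-→d15:-→d16:-→d17:-→d18:-→d19:-→d20:-→d21:-→d22:-→d23:-→d24:H3  best=H3
  add 178.0.0.0/8 -> H0 at depth 8
  add 0.0.0.0/0 -> H1 at depth 0
  ? 153.0.6.162  path d0:H1→d1:-→d2:-→d3:-→d4:-→d5:-→d6:-→d7:-→d8:-→d9:-→d10:H6→d11:-  best=H6
  add 0.0.0.0/0 -> H3 at depth 0
  ? 153.28.0.85  path d0:H3→d1:-→d2:-→d3:-→d4:-→d5:-→d6:-→d7:-→d8:-→d9:-→d10:H6→d11:-→d12:-→d13:-→d14:-→d15:-→d16:H6  best=H6
  ? 113.4.88.8  path d0:H3→d1:-→d2:-→d3:-→d4:-→d5:-→d6:-→d7:-→d8:-→d9:-→d10:-→d11:-→d12:-→d13:-→d14:-→d15:-→d16:-→d17:-→d18:-→d19:-→d20:-→d21:-→d22:-→d23:-→d24:H1  best=H1
  ? 178.0.0.85  path d0:H3→d1:-→d2:-→d3:-→d4:-→d5:-→d6:-→d7:-→d8:H0  best=H0
  add 178.232.0.0/13 -> H3 at depth 13
  add 153.16.0.0/12 -> H2 at depth 12
  add 113.4.64.0/19 -> H4 at depth 19
  add 153.28.81.0/24 -> H2 at depth 24
  ? 153.28.81.0  path d0:H3→d1:-→d2:-→d3:-→d4:-→d5:-→d6:-→d7:-→d8:-→d9:-→d10:H6→d11:-→d12:H2→d13:-→d14:-→d15:-→d16:H6→d17:-→d18:-→d19:-→d20:-→d21:-→d22:-→d23:-→d24:H2  best=H2
  ? 220.140.203.13  path d0:H3→d1:-  best=H3
  ? 185.123.88.3  path d0:H3→d1:-→d2:-→d3:-→d4:-  best=H3

== LOOKUPS ==
["H4","H3","H3","H3","H6","H6","H1","H0","H2","H3","H3"]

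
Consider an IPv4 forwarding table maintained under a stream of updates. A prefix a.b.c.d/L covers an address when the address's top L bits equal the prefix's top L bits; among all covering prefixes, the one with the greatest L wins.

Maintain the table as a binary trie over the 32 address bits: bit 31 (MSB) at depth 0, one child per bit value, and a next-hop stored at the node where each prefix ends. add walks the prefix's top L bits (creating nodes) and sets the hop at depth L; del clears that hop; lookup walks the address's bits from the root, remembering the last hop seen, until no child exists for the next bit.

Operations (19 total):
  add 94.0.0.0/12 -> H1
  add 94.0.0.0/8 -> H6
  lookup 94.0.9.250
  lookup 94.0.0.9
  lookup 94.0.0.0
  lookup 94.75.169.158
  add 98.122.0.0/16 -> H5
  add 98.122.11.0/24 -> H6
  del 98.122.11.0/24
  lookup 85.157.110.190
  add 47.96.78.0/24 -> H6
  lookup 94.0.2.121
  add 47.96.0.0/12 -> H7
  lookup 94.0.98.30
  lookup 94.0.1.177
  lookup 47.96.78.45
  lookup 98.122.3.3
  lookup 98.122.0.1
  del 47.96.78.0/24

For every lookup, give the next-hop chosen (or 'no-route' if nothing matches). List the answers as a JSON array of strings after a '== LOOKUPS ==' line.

Apply in order:
  add 94.0.0.0/12 -> H1 at depth 12
  add 94.0.0.0/8 -> H6 at depth 8
  ? 94.0.9.250  path d0:-→d1:-→d2:-→d3:-→d4:-→d5:-→d6:-→d7:-→d8:H6→d9:-→d10:-→d11:-→d12:H1  best=H1
  ? 94.0.0.9  path d0:-→d1:-→d2:-→d3:-→d4:-→d5:-→d6:-→d7:-→d8:H6→d9:-→d10:-→d11:-→d12:H1  best=H1
  ? 94.0.0.0  path d0:-→d1:-→d2:-→d3:-→d4:-→d5:-→d6:-→d7:-→d8:H6→d9:-→d10:-→d11:-→d12:H1  best=H1
  ? 94.75.169.158  path d0:-→d1:-→d2:-→d3:-→d4:-→d5:-→d6:-→d7:-→d8:H6→d9:-  best=H6
  add 98.122.0.0/16 -> H5 at depth 16
  add 98.122.11.0/24 -> H6 at depth 24
  - 98.122.11.0/24 clear@24
  ? 85.157.110.190  path d0:-→d1:-→d2:-→d3:-→d4:-  best=no-route
  add 47.96.78.0/24 -> H6 at depth 24
  ? 94.0.2.121  path d0:-→d1:-→d2:-→d3:-→d4:-→d5:-→d6:-→d7:-→d8:H6→d9:-→d10:-→d11:-→d12:H1  best=H1
  add 47.96.0.0/12 -> H7 at depth 12
  ? 94.0.98.30  path d0:-→d1:-→d2:-→d3:-→d4:-→d5:-→d6:-→d7:-→d8:H6→d9:-→d10:-→d11:-→d12:H1  best=H1
  ? 94.0.1.177  path d0:-→d1:-→d2:-→d3:-→d4:-→d5:-→d6:-→d7:-→d8:H6→d9:-→d10:-→d11:-→d12:H1  best=H1
  ? 47.96.78.45  path d0:-→d1:-→d2:-→d3:-→d4:-→d5:-→d6:-→d7:-→d8:-→d9:-→d10:-→d11:-→d12:H7→d13:-→d14:-→d15:-→d16:-→d17:-→d18:-→d19:-→d20:-→d21:-→d22:-→d23:-→d24:H6  best=H6
  ? 98.122.3.3  path d0:-→d1:-→d2:-→d3:-→d4:-→d5:-→d6:-→d7:-→d8:-→d9:-→d10:-→d11:-→d12:-→d13:-→d14:-→d15:-→d16:H5→d17:-→d18:-→d19:-→d20:-  best=H5
  ? 98.122.0.1  path d0:-→d1:-→d2:-→d3:-→d4:-→d5:-→d6:-→d7:-→d8:-→d9:-→d10:-→d11:-→d12:-→d13:-→d14:-→d15:-→d16:H5→d17:-→d18:-→d19:-→d20:-  best=H5
  - 47.96.78.0/24 clear@24

== LOOKUPS ==
["H1","H1","H1","H6","no-route","H1","H1","H1","H6","H5","H5"]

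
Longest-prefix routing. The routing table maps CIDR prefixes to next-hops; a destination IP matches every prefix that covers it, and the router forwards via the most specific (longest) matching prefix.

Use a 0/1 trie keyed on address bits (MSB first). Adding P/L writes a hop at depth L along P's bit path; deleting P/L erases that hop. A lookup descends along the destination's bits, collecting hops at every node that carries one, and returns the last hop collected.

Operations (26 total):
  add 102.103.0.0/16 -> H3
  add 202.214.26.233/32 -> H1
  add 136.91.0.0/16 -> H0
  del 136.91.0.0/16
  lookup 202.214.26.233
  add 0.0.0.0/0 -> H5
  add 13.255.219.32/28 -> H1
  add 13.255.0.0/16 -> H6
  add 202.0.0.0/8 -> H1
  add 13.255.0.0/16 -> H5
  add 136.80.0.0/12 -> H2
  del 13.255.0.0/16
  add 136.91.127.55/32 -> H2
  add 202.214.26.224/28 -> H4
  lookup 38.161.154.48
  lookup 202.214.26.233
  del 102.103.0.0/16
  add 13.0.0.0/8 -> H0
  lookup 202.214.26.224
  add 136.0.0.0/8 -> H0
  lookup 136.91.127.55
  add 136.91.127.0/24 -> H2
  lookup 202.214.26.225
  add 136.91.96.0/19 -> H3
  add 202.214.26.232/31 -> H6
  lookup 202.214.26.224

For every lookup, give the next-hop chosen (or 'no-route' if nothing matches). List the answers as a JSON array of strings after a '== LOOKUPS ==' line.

Process each operation:
  add 102.103.0.0/16 -> H3 at depth 16
  add 202.214.26.233/32 -> H1 at depth 32
  add 136.91.0.0/16 -> H0 at depth 16
  del 136.91.0.0/16 (clear depth 16)
  ? 202.214.26.233  path d0:-→d1:-→d2:-→d3:-→d4:-→d5:-→d6:-→d7:-→d8:-→d9:-→d10:-→d11:-→d12:-→d13:-→d14:-→d15:-→d16:-→d17:-→d18:-→d19:-→d20:-→d21:-→d22:-→d23:-→d24:-→d25:-→d26:-→d27:-→d28:-→d29:-→d30:-→d31:-→d32:H1  best=H1
  add 0.0.0.0/0 -> H5 at depth 0
  add 13.255.219.32/28 -> H1 at depth 28
  add 13.255.0.0/16 -> H6 at depth 16
  add 202.0.0.0/8 -> H1 at depth 8
  add 13.255.0.0/16 -> H5 at depth 16
  add 136.80.0.0/12 -> H2 at depth 12
  del 13.255.0.0/16 (clear depth 16)
  add 136.91.127.55/32 -> H2 at depth 32
  add 202.214.26.224/28 -> H4 at depth 28
  ? 38.161.154.48  path d0:H5→d1:-→d2:-  best=H5
  ? 202.214.26.233  path d0:H5→d1:-→d2:-→d3:-→d4:-→d5:-→d6:-→d7:-→d8:H1→d9:-→d10:-→d11:-→d12:-→d13:-→d14:-→d15:-→d16:-→d17:-→d18:-→d19:-→d20:-→d21:-→d22:-→d23:-→d24:-→d25:-→d26:-→d27:-→d28:H4→d29:-→d30:-→d31:-→d32:H1  best=H1
  del 102.103.0.0/16 (clear depth 16)
  add 13.0.0.0/8 -> H0 at depth 8
  ? 202.214.26.224  path d0:H5→d1:-→d2:-→d3:-→d4:-→d5:-→d6:-→d7:-→d8:H1→d9:-→d10:-→d11:-→d12:-→d13:-→d14:-→d15:-→d16:-→d17:-→d18:-→d19:-→d20:-→d21:-→d22:-→d23:-→d24:-→d25:-→d26:-→d27:-→d28:H4  best=H4
  add 136.0.0.0/8 -> H0 at depth 8
  ? 136.91.127.55  path d0:H5→d1:-→d2:-→d3:-→d4:-→d5:-→d6:-→d7:-→d8:H0→d9:-→d10:-→d11:-→d12:H2→d13:-→d14:-→d15:-→d16:-→d17:-→d18:-→d19:-→d20:-→d21:-→d22:-→d23:-→d24:-→d25:-→d26:-→d27:-→d28:-→d29:-→d30:-→d31:-→d32:H2  best=H2
  add 136.91.127.0/24 -> H2 at depth 24
  ? 202.214.26.225  path d0:H5→d1:-→d2:-→d3:-→d4:-→d5:-→d6:-→d7:-→d8:H1→d9:-→d10:-→d11:-→d12:-→d13:-→d14:-→d15:-→d16:-→d17:-→d18:-→d19:-→d20:-→d21:-→d22:-→d23:-→d24:-→d25:-→d26:-→d27:-→d28:H4  best=H4
  add 136.91.96.0/19 -> H3 at depth 19
  add 202.214.26.232/31 -> H6 at depth 31
  ? 202.214.26.224  path d0:H5→d1:-→d2:-→d3:-→d4:-→d5:-→d6:-→d7:-→d8:H1→d9:-→d10:-→d11:-→d12:-→d13:-→d14:-→d15:-→d16:-→d17:-→d18:-→d19:-→d20:-→d21:-→d22:-→d23:-→d24:-→d25:-→d26:-→d27:-→d28:H4  best=H4

== LOOKUPS ==
["H1","H5","H1","H4","H2","H4","H4"]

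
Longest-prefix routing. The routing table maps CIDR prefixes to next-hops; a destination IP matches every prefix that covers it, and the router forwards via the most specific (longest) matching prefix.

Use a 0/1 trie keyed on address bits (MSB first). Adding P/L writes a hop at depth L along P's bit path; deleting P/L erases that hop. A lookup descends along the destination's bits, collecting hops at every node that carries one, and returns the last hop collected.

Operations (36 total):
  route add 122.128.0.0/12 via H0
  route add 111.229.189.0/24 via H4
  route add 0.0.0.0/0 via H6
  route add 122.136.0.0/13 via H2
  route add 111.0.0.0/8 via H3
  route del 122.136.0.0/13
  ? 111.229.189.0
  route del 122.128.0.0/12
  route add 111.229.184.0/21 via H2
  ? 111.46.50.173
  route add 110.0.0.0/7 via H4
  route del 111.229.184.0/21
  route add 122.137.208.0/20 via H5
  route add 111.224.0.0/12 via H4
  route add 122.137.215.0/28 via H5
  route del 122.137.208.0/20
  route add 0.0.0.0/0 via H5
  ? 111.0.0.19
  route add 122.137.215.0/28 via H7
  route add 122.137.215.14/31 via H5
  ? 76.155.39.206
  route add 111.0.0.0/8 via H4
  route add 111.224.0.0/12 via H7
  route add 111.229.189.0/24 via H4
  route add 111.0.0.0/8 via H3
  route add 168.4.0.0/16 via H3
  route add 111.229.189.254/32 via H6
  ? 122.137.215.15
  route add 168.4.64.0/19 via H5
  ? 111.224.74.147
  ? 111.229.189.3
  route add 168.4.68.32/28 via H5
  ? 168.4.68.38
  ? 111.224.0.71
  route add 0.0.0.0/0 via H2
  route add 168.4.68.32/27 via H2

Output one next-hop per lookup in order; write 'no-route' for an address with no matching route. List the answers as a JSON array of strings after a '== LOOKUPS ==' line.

Process each operation:
  + 122.128.0.0/12 (H0) depth=12
  + 111.229.189.0/24 (H4) depth=24
  + 0.0.0.0/0 (H6) depth=0
  + 122.136.0.0/13 (H2) depth=13
  + 111.0.0.0/8 (H3) depth=8
  del 122.136.0.0/13 (clear depth 13)
  lookup 111.229.189.0: bits 011011111110010110111101 walk d0:H6→d1:-→d2:-→d3:-→d4:-→d5:-→d6:-→d7:-→d8:H3→d9:-→d10:-→d11:-→d12:-→d13:-→d14:-→d15:-→d16:-→d17:-→d18:-→d19:-→d20:-→d21:-→d22:-→d23:-→d24:H4 -> H4
  del 122.128.0.0/12 (clear depth 12)
  + 111.229.184.0/21 (H2) depth=21
  lookup 111.46.50.173: bits 01101111 walk d0:H6→d1:-→d2:-→d3:-→d4:-→d5:-→d6:-→d7:-→d8:H3 -> H3
  + 110.0.0.0/7 (H4) depth=7
  del 111.229.184.0/21 (clear depth 21)
  + 122.137.208.0/20 (H5) depth=20
  + 111.224.0.0/12 (H4) depth=12
  + 122.137.215.0/28 (H5) depth=28
  del 122.137.208.0/20 (clear depth 20)
  + 0.0.0.0/0 (H5) depth=0
  lookup 111.0.0.19: bits 01101111 walk d0:H5→d1:-→d2:-→d3:-→d4:-→d5:-→d6:-→d7:H4→d8:H3 -> H3
  + 122.137.215.0/28 (H7) depth=28
  + 122.137.215.14/31 (H5) depth=31
  lookup 76.155.39.206: bits 01 walk d0:H5→d1:-→d2:- -> H5
  + 111.0.0.0/8 (H4) depth=8
  + 111.224.0.0/12 (H7) depth=12
  + 111.229.189.0/24 (H4) depth=24
  + 111.0.0.0/8 (H3) depth=8
  + 168.4.0.0/16 (H3) depth=16
  + 111.229.189.254/32 (H6) depth=32
  lookup 122.137.215.15: bits 0111101010001001110101110000111 walk d0:H5→d1:-→d2:-→d3:-→d4:-→d5:-→d6:-→d7:-→d8:-→d9:-→d10:-→d11:-→d12:-→d13:-→d14:-→d15:-→d16:-→d17:-→d18:-→d19:-→d20:-→d21:-→d22:-→d23:-→d24:-→d25:-→d26:-→d27:-→d28:H7→d29:-→d30:-→d31:H5 -> H5
  + 168.4.64.0/19 (H5) depth=19
  lookup 111.224.74.147: bits 0110111111100 walk d0:H5→d1:-→d2:-→d3:-→d4:-→d5:-→d6:-→d7:H4→d8:H3→d9:-→d10:-→d11:-→d12:H7→d13:- -> H7
  lookup 111.229.189.3: bits 011011111110010110111101 walk d0:H5→d1:-→d2:-→d3:-→d4:-→d5:-→d6:-→d7:H4→d8:H3→d9:-→d10:-→d11:-→d12:H7→d13:-→d14:-→d15:-→d16:-→d17:-→d18:-→d19:-→d20:-→d21:-→d22:-→d23:-→d24:H4 -> H4
  + 168.4.68.32/28 (H5) depth=28
  lookup 168.4.68.38: bits 1010100000000100010001000010 walk d0:H5→d1:-→d2:-→d3:-→d4:-→d5:-→d6:-→d7:-→d8:-→d9:-→d10:-→d11:-→d12:-→d13:-→d14:-→d15:-→d16:H3→d17:-→d18:-→d19:H5→d20:-→d21:-→d22:-→d23:-→d24:-→d25:-→d26:-→d27:-→d28:H5 -> H5
  lookup 111.224.0.71: bits 0110111111100 walk d0:H5→d1:-→d2:-→d3:-→d4:-→d5:-→d6:-→d7:H4→d8:H3→d9:-→d10:-→d11:-→d12:H7→d13:- -> H7
  + 0.0.0.0/0 (H2) depth=0
  + 168.4.68.32/27 (H2) depth=27

== LOOKUPS ==
["H4","H3","H3","H5","H5","H7","H4","H5","H7"]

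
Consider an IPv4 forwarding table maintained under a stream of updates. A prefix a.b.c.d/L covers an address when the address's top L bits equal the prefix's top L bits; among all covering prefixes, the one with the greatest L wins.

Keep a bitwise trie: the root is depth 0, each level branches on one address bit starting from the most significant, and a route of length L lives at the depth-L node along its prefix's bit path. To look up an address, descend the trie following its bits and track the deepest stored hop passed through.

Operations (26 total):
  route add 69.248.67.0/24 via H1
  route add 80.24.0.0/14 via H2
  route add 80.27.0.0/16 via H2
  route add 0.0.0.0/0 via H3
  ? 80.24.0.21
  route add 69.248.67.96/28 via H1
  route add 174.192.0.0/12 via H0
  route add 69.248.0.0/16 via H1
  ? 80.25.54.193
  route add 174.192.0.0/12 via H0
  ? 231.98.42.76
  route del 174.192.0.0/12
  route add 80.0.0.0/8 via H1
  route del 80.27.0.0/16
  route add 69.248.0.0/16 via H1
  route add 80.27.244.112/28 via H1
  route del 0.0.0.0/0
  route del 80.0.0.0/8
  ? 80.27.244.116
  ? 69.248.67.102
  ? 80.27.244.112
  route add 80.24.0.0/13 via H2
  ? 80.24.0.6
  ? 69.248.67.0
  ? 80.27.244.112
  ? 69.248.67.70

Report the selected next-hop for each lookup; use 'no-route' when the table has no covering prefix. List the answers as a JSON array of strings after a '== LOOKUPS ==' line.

Apply in order:
  + 69.248.67.0/24 (H1) depth=24
  + 80.24.0.0/14 (H2) depth=14
  + 80.27.0.0/16 (H2) depth=16
  + 0.0.0.0/0 (H3) depth=0
  Q 80.24.0.21: descend 01010000000110 ; hops seen [H3,H2] ; pick H2
  + 69.248.67.96/28 (H1) depth=28
  + 174.192.0.0/12 (H0) depth=12
  + 69.248.0.0/16 (H1) depth=16
  Q 80.25.54.193: descend 01010000000110 ; hops seen [H3,H2] ; pick H2
  + 174.192.0.0/12 (H0) depth=12
  Q 231.98.42.76: descend 1 ; hops seen [H3] ; pick H3
  - 174.192.0.0/12 clear@12
  + 80.0.0.0/8 (H1) depth=8
  - 80.27.0.0/16 clear@16
  + 69.248.0.0/16 (H1) depth=16
  + 80.27.244.112/28 (H1) depth=28
  - 0.0.0.0/0 clear@0
  - 80.0.0.0/8 clear@8
  Q 80.27.244.116: descend 0101000000011011111101000111 ; hops seen [H2,H1] ; pick H1
  Q 69.248.67.102: descend 0100010111111000010000110110 ; hops seen [H1,H1,H1] ; pick H1
  Q 80.27.244.112: descend 0101000000011011111101000111 ; hops seen [H2,H1] ; pick H1
  + 80.24.0.0/13 (H2) depth=13
  Q 80.24.0.6: descend 01010000000110 ; hops seen [H2,H2] ; pick H2
  Q 69.248.67.0: descend 0100010111111000010000110 ; hops seen [H1,H1] ; pick H1
  Q 80.27.244.112: descend 0101000000011011111101000111 ; hops seen [H2,H2,H1] ; pick H1
  Q 69.248.67.70: descend 01000101111110000100001101 ; hops seen [H1,H1] ; pick H1

== LOOKUPS ==
["H2","H2","H3","H1","H1","H1","H2","H1","H1","H1"]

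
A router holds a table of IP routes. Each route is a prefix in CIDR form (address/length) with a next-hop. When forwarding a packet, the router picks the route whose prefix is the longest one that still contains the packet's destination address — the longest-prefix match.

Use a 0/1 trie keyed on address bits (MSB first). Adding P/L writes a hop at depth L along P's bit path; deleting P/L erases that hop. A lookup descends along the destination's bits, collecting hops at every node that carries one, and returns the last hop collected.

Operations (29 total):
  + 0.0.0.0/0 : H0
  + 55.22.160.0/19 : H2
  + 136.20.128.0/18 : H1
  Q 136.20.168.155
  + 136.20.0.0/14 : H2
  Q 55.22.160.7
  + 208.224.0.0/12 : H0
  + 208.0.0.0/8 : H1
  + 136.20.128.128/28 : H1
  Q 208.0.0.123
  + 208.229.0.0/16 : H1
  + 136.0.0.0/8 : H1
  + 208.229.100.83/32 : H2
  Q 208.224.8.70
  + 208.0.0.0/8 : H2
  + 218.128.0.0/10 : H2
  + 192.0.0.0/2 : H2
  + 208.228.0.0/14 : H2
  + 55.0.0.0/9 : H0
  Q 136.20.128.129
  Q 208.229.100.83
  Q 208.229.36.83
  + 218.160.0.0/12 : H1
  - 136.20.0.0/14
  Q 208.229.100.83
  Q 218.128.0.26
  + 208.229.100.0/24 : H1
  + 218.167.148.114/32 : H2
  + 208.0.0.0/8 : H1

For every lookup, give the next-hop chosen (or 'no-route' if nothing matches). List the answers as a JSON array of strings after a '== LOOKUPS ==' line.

Trace:
  add 0.0.0.0/0 -> H0 at depth 0
  add 55.22.160.0/19 -> H2 at depth 19
  add 136.20.128.0/18 -> H1 at depth 18
  ? 136.20.168.155  path d0:H0→d1:-→d2:-→d3:-→d4:-→d5:-→d6:-→d7:-→d8:-→d9:-→d10:-→d11:-→d12:-→d13:-→d14:-→d15:-→d16:-→d17:-→d18:H1  best=H1
  add 136.20.0.0/14 -> H2 at depth 14
  ? 55.22.160.7  path d0:H0→d1:-→d2:-→d3:-→d4:-→d5:-→d6:-→d7:-→d8:-→d9:-→d10:-→d11:-→d12:-→d13:-→d14:-→d15:-→d16:-→d17:-→d18:-→d19:H2  best=H2
  add 208.224.0.0/12 -> H0 at depth 12
  add 208.0.0.0/8 -> H1 at depth 8
  add 136.20.128.128/28 -> H1 at depth 28
  ? 208.0.0.123  path d0:H0→d1:-→d2:-→d3:-→d4:-→d5:-→d6:-→d7:-→d8:H1  best=H1
  add 208.229.0.0/16 -> H1 at depth 16
  add 136.0.0.0/8 -> H1 at depth 8
  add 208.229.100.83/32 -> H2 at depth 32
  ? 208.224.8.70  path d0:H0→d1:-→d2:-→d3:-→d4:-→d5:-→d6:-→d7:-→d8:H1→d9:-→d10:-→d11:-→d12:H0→d13:-  best=H0
  add 208.0.0.0/8 -> H2 at depth 8
  add 218.128.0.0/10 -> H2 at depth 10
  add 192.0.0.0/2 -> H2 at depth 2
  add 208.228.0.0/14 -> H2 at depth 14
  add 55.0.0.0/9 -> H0 at depth 9
  ? 136.20.128.129  path d0:H0→d1:-→d2:-→d3:-→d4:-→d5:-→d6:-→d7:-→d8:H1→d9:-→d10:-→d11:-→d12:-→d13:-→d14:H2→d15:-→d16:-→d17:-→d18:H1→d19:-→d20:-→d21:-→d22:-→d23:-→d24:-→d25:-→d26:-→d27:-→d28:H1  best=H1
  ? 208.229.100.83  path d0:H0→d1:-→d2:H2→d3:-→d4:-→d5:-→d6:-→d7:-→d8:H2→d9:-→d10:-→d11:-→d12:H0→d13:-→d14:H2→d15:-→d16:H1→d17:-→d18:-→d19:-→d20:-→d21:-→d22:-→d23:-→d24:-→d25:-→d26:-→d27:-→d28:-→d29:-→d30:-→d31:-→d32:H2  best=H2
  ? 208.229.36.83  path d0:H0→d1:-→d2:H2→d3:-→d4:-→d5:-→d6:-→d7:-→d8:H2→d9:-→d10:-→d11:-→d12:H0→d13:-→d14:H2→d15:-→d16:H1→d17:-  best=H1
  add 218.160.0.0/12 -> H1 at depth 12
  del 136.20.0.0/14 (clear depth 14)
  ? 208.229.100.83  path d0:H0→d1:-→d2:H2→d3:-→d4:-→d5:-→d6:-→d7:-→d8:H2→d9:-→d10:-→d11:-→d12:H0→d13:-→d14:H2→d15:-→d16:H1→d17:-→d18:-→d19:-→d20:-→d21:-→d22:-→d23:-→d24:-→d25:-→d26:-→d27:-→d28:-→d29:-→d30:-→d31:-→d32:H2  best=H2
  ? 218.128.0.26  path d0:H0→d1:-→d2:H2→d3:-→d4:-→d5:-→d6:-→d7:-→d8:-→d9:-→d10:H2  best=H2
  add 208.229.100.0/24 -> H1 at depth 24
  add 218.167.148.114/32 -> H2 at depth 32
  add 208.0.0.0/8 -> H1 at depth 8

== LOOKUPS ==
["H1","H2","H1","H0","H1","H2","H1","H2","H2"]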